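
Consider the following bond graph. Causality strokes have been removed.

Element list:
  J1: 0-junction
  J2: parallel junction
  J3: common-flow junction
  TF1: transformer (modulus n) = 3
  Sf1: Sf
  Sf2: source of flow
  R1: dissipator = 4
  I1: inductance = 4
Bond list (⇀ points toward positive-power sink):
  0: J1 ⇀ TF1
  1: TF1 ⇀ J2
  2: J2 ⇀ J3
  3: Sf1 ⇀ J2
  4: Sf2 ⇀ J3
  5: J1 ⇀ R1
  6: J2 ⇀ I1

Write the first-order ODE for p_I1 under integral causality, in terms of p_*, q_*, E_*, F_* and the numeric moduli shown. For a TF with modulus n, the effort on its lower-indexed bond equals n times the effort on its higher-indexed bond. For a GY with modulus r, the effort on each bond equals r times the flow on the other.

dp_I1/dt = 4*F_Sf1/9 - 4*F_Sf2/9 - p_I1/9

bond 3 →Sf1  (source Sf1 imposes f)
bond 4 →Sf2  (Sf2 fixes flow; stroke at Sf2)
bond 2 →J3  (J3 flow already set via bond 4)
bond 6 →I1  (I1 outputs flow p/I1)
bond 1 →J2  (J2 needs exactly one e-in)
bond 0 →TF1  (through TF1, causality passes straight; one stroke at TF1)
bond 5 →J1  (J1: last free bond brings effort in)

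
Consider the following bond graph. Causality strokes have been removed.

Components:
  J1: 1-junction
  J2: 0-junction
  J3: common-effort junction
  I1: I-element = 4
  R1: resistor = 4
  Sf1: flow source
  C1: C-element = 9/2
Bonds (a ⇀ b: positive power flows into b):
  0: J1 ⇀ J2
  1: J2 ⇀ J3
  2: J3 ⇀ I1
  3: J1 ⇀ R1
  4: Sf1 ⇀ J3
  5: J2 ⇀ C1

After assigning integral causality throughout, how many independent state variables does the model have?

2  (C1, I1 all integral)

b4 |Sf1  (Sf1 fixes flow; stroke at Sf1)
b2 |I1  (I1 outputs flow p/I1)
b1 |J3  (J3: last free bond brings effort in)
b5 |J2  (C1: C, integral causality)
b0 |J1  (J2: bond 5 brought effort, rest push out)
b3 |R1  (J1: last free bond brings flow in)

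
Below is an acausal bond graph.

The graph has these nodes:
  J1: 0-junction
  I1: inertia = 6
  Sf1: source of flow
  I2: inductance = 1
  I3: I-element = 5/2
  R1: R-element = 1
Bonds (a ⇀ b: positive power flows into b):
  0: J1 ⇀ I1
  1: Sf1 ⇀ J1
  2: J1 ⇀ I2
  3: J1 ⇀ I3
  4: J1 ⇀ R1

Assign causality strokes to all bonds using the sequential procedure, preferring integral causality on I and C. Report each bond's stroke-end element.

β1 |Sf1  (source Sf1 imposes f)
β0 |I1  (I1 outputs flow p/I1)
β2 |I2  (I2 integral (f out))
β3 |I3  (I3 integral (f out))
β4 |J1  (J1 needs exactly one e-in)

bond 0 |I1
bond 1 |Sf1
bond 2 |I2
bond 3 |I3
bond 4 |J1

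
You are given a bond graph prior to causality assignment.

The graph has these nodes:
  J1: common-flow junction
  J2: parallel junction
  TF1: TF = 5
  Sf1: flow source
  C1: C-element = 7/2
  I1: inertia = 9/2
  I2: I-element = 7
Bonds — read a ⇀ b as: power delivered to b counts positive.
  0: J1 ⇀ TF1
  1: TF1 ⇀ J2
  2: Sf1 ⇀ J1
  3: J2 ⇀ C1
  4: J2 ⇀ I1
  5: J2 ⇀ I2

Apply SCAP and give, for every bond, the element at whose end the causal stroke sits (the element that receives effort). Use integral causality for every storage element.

β0 stroke at J1
β1 stroke at TF1
β2 stroke at Sf1
β3 stroke at J2
β4 stroke at I1
β5 stroke at I2

bond 2 →Sf1  (Sf1 fixes flow; stroke at Sf1)
bond 0 →J1  (common-f at J1 fixed by 2)
bond 1 →TF1  (TF TF1: opposite of bond 0)
bond 3 →J2  (C1 integral (e out))
bond 4 →I1  (0-jn J2 has e-setter on 3)
bond 5 →I2  (0-jn J2 has e-setter on 3)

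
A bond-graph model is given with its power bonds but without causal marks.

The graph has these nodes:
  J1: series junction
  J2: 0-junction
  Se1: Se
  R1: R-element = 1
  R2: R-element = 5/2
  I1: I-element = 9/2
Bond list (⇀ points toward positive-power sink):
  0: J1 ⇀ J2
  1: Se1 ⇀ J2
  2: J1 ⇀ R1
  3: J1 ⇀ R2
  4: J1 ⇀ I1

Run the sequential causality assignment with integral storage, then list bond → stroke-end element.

#1 stroke→J2  (Se1 (Se) sets effort on bond)
#0 stroke→J1  (J2: bond 1 brought effort, rest push out)
#4 stroke→I1  (I1: I, integral causality)
#2 stroke→J1  (common-f at J1 fixed by 4)
#3 stroke→J1  (1-jn J1 has f-setter on 4)

#0 |J1
#1 |J2
#2 |J1
#3 |J1
#4 |I1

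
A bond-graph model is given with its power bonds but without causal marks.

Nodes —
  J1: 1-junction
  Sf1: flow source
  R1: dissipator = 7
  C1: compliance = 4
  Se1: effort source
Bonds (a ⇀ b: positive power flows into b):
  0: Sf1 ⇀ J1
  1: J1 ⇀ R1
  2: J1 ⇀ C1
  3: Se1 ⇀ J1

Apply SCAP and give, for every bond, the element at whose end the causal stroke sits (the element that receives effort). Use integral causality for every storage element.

β0 →Sf1  (Sf1 (Sf) sets flow on bond)
β3 →J1  (Se1 (Se) sets effort on bond)
β1 →J1  (J1 flow already set via bond 0)
β2 →J1  (1-jn J1 has f-setter on 0)

β0 stroke at Sf1
β1 stroke at J1
β2 stroke at J1
β3 stroke at J1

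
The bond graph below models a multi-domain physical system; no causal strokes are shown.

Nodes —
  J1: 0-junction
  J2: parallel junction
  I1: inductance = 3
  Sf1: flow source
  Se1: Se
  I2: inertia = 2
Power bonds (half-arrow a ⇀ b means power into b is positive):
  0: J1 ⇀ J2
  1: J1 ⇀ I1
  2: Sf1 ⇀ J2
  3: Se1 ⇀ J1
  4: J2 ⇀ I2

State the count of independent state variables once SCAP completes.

#2 →Sf1  (Sf1 fixes flow; stroke at Sf1)
#3 →J1  (Se1: effort source, stroke at far end)
#0 →J2  (common-e at J1 fixed by 3)
#1 →I1  (J1 effort already set via bond 3)
#4 →I2  (J2 effort already set via bond 0)

2  (I1, I2 all integral)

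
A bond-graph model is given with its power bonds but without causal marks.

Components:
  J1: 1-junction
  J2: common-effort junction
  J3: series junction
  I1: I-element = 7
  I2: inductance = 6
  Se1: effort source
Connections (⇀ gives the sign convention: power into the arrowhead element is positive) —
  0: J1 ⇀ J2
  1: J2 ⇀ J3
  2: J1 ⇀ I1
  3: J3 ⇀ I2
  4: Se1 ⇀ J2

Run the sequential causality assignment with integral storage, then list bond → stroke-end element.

bond 0 stroke at J1
bond 1 stroke at J3
bond 2 stroke at I1
bond 3 stroke at I2
bond 4 stroke at J2

bond 4 stroke at J2  (Se1 fixes effort; stroke away)
bond 0 stroke at J1  (0-jn J2 has e-setter on 4)
bond 1 stroke at J3  (J2 effort already set via bond 4)
bond 3 stroke at I2  (closing 1-jn rule on J3)
bond 2 stroke at I1  (J1: last free bond brings flow in)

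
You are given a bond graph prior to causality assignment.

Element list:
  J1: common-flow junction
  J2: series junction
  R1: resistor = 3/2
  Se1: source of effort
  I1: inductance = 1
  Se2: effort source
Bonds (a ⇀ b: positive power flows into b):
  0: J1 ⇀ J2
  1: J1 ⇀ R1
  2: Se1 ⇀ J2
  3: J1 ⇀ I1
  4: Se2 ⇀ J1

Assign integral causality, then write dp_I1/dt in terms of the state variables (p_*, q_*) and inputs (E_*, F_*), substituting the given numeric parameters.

bond 2 |J2  (source Se1 imposes e)
bond 4 |J1  (Se2 (Se) sets effort on bond)
bond 0 |J1  (closing 1-jn rule on J2)
bond 3 |I1  (I1 integral (f out))
bond 1 |J1  (J1 flow already set via bond 3)

dp_I1/dt = E_Se1 + E_Se2 - 3*p_I1/2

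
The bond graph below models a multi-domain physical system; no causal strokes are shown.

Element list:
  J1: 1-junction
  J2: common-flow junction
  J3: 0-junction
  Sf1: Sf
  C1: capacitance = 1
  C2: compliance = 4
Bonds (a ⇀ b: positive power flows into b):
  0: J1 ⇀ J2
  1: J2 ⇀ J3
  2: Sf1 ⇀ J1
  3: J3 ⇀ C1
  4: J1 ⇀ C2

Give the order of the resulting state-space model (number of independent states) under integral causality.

β2 stroke at Sf1  (source Sf1 imposes f)
β0 stroke at J1  (J1 flow already set via bond 2)
β4 stroke at J1  (J1: bond 2 brought flow, rest push out)
β1 stroke at J2  (common-f at J2 fixed by 0)
β3 stroke at J3  (closing 0-jn rule on J3)

2  (C1, C2 all integral)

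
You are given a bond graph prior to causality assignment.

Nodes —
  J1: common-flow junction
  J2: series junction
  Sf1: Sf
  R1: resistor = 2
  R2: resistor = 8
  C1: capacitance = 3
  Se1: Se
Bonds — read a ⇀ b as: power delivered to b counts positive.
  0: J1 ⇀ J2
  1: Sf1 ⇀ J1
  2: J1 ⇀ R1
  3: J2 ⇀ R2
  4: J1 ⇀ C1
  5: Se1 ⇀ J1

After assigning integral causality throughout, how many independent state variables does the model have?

bond 1 |Sf1  (Sf1 fixes flow; stroke at Sf1)
bond 5 |J1  (Se1: effort source, stroke at far end)
bond 0 |J1  (1-jn J1 has f-setter on 1)
bond 2 |J1  (common-f at J1 fixed by 1)
bond 4 |J1  (1-jn J1 has f-setter on 1)
bond 3 |J2  (1-jn J2 has f-setter on 0)

1  (C1 all integral)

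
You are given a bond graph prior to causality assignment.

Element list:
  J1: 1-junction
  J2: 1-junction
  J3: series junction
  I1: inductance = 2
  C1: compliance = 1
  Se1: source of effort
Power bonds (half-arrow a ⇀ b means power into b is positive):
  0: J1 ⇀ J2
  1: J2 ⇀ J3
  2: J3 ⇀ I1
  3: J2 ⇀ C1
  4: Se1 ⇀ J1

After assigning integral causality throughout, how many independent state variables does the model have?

#4 |J1  (Se1: effort source, stroke at far end)
#0 |J2  (J1 needs exactly one f-in)
#2 |I1  (I1: I, integral causality)
#1 |J3  (J3: bond 2 brought flow, rest push out)
#3 |J2  (common-f at J2 fixed by 1)

2  (C1, I1 all integral)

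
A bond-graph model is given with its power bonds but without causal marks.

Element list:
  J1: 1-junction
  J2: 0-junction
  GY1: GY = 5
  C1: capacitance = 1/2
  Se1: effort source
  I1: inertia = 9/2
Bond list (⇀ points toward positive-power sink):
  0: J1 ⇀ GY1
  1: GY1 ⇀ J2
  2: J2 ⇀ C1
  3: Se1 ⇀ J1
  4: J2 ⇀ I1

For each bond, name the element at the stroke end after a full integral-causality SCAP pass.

bond 3 |J1  (source Se1 imposes e)
bond 0 |GY1  (closing 1-jn rule on J1)
bond 1 |GY1  (GY1 both-in/both-out from 0)
bond 2 |J2  (C1 integral (e out))
bond 4 |I1  (common-e at J2 fixed by 2)

b0 stroke at GY1
b1 stroke at GY1
b2 stroke at J2
b3 stroke at J1
b4 stroke at I1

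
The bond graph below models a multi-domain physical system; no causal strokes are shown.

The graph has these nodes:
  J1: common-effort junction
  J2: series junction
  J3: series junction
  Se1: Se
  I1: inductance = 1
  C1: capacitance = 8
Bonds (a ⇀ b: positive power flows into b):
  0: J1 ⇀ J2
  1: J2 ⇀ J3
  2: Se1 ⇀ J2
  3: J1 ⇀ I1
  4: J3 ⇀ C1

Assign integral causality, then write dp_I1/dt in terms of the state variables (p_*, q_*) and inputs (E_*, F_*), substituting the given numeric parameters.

#2 stroke at J2  (source Se1 imposes e)
#3 stroke at I1  (I1 integral (f out))
#0 stroke at J1  (only one effort-in slot at J1)
#1 stroke at J2  (J2: bond 0 brought flow, rest push out)
#4 stroke at J3  (1-jn J3 has f-setter on 1)

dp_I1/dt = -E_Se1 + q_C1/8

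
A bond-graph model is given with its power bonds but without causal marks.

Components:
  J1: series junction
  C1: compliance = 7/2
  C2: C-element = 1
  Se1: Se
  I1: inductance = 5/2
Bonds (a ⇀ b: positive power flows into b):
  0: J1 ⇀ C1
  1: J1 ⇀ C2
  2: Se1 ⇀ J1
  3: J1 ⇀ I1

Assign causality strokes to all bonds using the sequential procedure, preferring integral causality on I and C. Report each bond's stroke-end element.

bond 0 |J1
bond 1 |J1
bond 2 |J1
bond 3 |I1

β2 |J1  (source Se1 imposes e)
β0 |J1  (C1 outputs effort q/C1)
β1 |J1  (C2 integral (e out))
β3 |I1  (only one flow-in slot at J1)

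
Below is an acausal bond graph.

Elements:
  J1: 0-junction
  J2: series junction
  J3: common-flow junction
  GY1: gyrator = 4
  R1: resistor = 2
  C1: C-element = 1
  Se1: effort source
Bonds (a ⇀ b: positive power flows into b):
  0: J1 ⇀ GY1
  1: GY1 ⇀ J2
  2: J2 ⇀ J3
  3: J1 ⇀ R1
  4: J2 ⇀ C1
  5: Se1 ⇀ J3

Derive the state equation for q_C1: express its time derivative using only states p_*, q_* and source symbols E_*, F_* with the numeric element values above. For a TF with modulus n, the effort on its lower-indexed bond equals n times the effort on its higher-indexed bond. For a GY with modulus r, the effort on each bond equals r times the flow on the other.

dq_C1/dt = E_Se1/8 - q_C1/8

b5 →J3  (Se1: effort source, stroke at far end)
b2 →J2  (closing 1-jn rule on J3)
b4 →J2  (prefer integral on C1)
b1 →GY1  (J2: last free bond brings flow in)
b0 →GY1  (GY1 both-in/both-out from 1)
b3 →J1  (J1 needs exactly one e-in)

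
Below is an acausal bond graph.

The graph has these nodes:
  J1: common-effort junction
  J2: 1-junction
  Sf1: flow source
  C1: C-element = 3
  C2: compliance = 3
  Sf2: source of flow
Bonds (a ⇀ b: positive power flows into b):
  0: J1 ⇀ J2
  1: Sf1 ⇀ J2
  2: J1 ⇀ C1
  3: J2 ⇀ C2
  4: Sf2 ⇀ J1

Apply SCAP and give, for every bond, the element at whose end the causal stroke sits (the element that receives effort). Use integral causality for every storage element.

b1 stroke→Sf1  (Sf1 fixes flow; stroke at Sf1)
b4 stroke→Sf2  (Sf2 (Sf) sets flow on bond)
b0 stroke→J2  (1-jn J2 has f-setter on 1)
b3 stroke→J2  (J2: bond 1 brought flow, rest push out)
b2 stroke→J1  (J1 needs exactly one e-in)

bond 0 |J2
bond 1 |Sf1
bond 2 |J1
bond 3 |J2
bond 4 |Sf2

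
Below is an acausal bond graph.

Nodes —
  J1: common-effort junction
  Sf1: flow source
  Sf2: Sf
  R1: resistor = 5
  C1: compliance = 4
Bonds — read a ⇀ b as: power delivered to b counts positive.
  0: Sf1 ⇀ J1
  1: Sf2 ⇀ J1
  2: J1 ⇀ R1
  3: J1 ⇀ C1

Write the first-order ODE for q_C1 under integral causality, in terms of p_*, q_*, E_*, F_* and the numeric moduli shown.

dq_C1/dt = F_Sf1 + F_Sf2 - q_C1/20

b0 →Sf1  (Sf1 (Sf) sets flow on bond)
b1 →Sf2  (Sf2 (Sf) sets flow on bond)
b3 →J1  (C1 integral (e out))
b2 →R1  (0-jn J1 has e-setter on 3)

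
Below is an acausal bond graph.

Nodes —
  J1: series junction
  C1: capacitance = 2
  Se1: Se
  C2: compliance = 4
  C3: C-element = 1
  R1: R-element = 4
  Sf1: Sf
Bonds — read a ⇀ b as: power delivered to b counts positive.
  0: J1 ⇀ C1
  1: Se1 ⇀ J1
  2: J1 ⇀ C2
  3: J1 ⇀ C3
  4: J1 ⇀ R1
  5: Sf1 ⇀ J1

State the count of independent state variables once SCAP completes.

#1 stroke→J1  (Se1 (Se) sets effort on bond)
#5 stroke→Sf1  (Sf1 (Sf) sets flow on bond)
#0 stroke→J1  (J1: bond 5 brought flow, rest push out)
#2 stroke→J1  (common-f at J1 fixed by 5)
#3 stroke→J1  (J1 flow already set via bond 5)
#4 stroke→J1  (J1: bond 5 brought flow, rest push out)

3  (C1, C2, C3 all integral)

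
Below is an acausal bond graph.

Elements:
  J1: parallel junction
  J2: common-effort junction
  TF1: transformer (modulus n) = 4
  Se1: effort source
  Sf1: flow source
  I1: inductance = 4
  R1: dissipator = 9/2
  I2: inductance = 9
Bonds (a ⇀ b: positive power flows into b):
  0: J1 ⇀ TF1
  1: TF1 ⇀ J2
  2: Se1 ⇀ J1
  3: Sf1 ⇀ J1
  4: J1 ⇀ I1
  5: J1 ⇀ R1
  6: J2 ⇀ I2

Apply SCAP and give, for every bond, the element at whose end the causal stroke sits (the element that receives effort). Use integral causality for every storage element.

bond 0 stroke→TF1
bond 1 stroke→J2
bond 2 stroke→J1
bond 3 stroke→Sf1
bond 4 stroke→I1
bond 5 stroke→R1
bond 6 stroke→I2

β2 |J1  (Se1 fixes effort; stroke away)
β3 |Sf1  (Sf1: flow source, stroke at near end)
β0 |TF1  (J1: bond 2 brought effort, rest push out)
β4 |I1  (0-jn J1 has e-setter on 2)
β5 |R1  (J1 effort already set via bond 2)
β1 |J2  (TF TF1: opposite of bond 0)
β6 |I2  (J2 effort already set via bond 1)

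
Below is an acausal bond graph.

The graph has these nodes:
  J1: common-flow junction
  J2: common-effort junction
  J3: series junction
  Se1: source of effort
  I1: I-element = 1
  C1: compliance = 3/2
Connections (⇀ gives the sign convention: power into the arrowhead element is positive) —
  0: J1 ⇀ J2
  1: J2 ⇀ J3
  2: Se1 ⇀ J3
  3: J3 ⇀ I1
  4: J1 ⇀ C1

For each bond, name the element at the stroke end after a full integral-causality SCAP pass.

β2 |J3  (Se1 (Se) sets effort on bond)
β3 |I1  (I1: I, integral causality)
β1 |J3  (J3: bond 3 brought flow, rest push out)
β0 |J2  (J2: last free bond brings effort in)
β4 |J1  (1-jn J1 has f-setter on 0)

bond 0 stroke at J2
bond 1 stroke at J3
bond 2 stroke at J3
bond 3 stroke at I1
bond 4 stroke at J1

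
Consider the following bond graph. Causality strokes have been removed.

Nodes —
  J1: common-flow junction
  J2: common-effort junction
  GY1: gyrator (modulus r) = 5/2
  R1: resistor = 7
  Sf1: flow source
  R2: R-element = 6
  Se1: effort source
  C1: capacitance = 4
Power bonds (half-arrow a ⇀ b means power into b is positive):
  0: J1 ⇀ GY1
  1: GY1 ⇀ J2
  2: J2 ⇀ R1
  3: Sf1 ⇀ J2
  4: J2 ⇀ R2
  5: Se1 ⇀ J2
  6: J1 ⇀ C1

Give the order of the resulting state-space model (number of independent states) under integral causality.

1  (C1 all integral)

#3 stroke at Sf1  (Sf1 (Sf) sets flow on bond)
#5 stroke at J2  (Se1: effort source, stroke at far end)
#1 stroke at GY1  (0-jn J2 has e-setter on 5)
#2 stroke at R1  (J2: bond 5 brought effort, rest push out)
#4 stroke at R2  (common-e at J2 fixed by 5)
#0 stroke at GY1  (GY GY1: same side as bond 1)
#6 stroke at J1  (common-f at J1 fixed by 0)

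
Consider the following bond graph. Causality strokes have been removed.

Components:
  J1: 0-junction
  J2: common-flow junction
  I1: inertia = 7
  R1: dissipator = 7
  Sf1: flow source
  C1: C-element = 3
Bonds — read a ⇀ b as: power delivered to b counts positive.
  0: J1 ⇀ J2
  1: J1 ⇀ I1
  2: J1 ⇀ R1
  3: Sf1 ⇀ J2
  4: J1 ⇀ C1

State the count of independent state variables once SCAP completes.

bond 3 |Sf1  (source Sf1 imposes f)
bond 0 |J2  (1-jn J2 has f-setter on 3)
bond 1 |I1  (I1 outputs flow p/I1)
bond 4 |J1  (C1: C, integral causality)
bond 2 |R1  (J1: bond 4 brought effort, rest push out)

2  (C1, I1 all integral)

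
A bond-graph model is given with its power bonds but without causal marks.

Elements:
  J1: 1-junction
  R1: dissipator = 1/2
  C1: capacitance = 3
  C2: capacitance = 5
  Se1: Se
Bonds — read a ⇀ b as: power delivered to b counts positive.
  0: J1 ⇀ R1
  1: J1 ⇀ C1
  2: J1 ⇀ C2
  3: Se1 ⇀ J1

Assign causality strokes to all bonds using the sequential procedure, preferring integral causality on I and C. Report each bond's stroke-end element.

bond 3 |J1  (Se1 (Se) sets effort on bond)
bond 1 |J1  (C1 integral (e out))
bond 2 |J1  (C2 outputs effort q/C2)
bond 0 |R1  (J1 needs exactly one f-in)

bond 0 stroke at R1
bond 1 stroke at J1
bond 2 stroke at J1
bond 3 stroke at J1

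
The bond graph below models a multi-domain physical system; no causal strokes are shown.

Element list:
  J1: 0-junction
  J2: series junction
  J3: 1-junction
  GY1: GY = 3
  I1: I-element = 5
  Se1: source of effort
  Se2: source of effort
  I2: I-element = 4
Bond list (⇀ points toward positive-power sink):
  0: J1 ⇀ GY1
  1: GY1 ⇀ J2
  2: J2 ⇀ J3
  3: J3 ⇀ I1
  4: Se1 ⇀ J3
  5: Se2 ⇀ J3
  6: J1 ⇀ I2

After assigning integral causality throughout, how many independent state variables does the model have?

β4 →J3  (Se1: effort source, stroke at far end)
β5 →J3  (Se2 fixes effort; stroke away)
β3 →I1  (I1: I, integral causality)
β2 →J3  (common-f at J3 fixed by 3)
β1 →J2  (common-f at J2 fixed by 2)
β0 →J1  (through GY1, causality inverts; strokes same side of GY1)
β6 →I2  (0-jn J1 has e-setter on 0)

2  (I1, I2 all integral)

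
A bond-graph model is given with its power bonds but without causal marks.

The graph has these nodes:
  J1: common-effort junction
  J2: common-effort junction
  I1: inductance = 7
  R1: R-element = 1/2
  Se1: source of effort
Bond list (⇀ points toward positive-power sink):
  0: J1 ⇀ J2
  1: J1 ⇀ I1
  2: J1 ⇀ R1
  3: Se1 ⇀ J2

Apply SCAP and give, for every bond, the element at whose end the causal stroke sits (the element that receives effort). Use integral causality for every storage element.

b0 stroke at J1
b1 stroke at I1
b2 stroke at R1
b3 stroke at J2

#3 stroke at J2  (Se1 (Se) sets effort on bond)
#0 stroke at J1  (0-jn J2 has e-setter on 3)
#1 stroke at I1  (0-jn J1 has e-setter on 0)
#2 stroke at R1  (J1: bond 0 brought effort, rest push out)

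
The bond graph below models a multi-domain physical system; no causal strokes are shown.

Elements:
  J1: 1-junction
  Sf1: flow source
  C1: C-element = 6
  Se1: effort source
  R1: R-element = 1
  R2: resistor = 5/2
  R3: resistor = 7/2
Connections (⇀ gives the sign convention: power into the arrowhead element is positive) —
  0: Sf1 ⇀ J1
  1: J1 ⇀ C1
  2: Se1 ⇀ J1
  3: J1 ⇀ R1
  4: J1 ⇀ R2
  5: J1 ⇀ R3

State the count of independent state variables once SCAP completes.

1  (C1 all integral)

bond 0 stroke at Sf1  (source Sf1 imposes f)
bond 2 stroke at J1  (Se1 (Se) sets effort on bond)
bond 1 stroke at J1  (1-jn J1 has f-setter on 0)
bond 3 stroke at J1  (common-f at J1 fixed by 0)
bond 4 stroke at J1  (1-jn J1 has f-setter on 0)
bond 5 stroke at J1  (J1: bond 0 brought flow, rest push out)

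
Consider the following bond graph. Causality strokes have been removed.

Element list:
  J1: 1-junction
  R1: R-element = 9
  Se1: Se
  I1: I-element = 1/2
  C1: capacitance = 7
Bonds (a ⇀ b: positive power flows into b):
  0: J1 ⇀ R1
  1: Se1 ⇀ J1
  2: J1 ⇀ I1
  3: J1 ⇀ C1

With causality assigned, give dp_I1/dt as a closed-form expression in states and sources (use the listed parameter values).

dp_I1/dt = E_Se1 - 18*p_I1 - q_C1/7

#1 stroke→J1  (source Se1 imposes e)
#2 stroke→I1  (I1 integral (f out))
#0 stroke→J1  (J1 flow already set via bond 2)
#3 stroke→J1  (J1: bond 2 brought flow, rest push out)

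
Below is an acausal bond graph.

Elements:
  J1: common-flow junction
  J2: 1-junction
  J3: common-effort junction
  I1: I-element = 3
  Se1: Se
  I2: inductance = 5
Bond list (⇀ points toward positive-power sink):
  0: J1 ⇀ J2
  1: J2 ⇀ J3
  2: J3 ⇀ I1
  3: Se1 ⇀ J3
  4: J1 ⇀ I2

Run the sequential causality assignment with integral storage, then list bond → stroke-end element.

β0 →J1
β1 →J2
β2 →I1
β3 →J3
β4 →I2

b3 →J3  (Se1: effort source, stroke at far end)
b1 →J2  (J3: bond 3 brought effort, rest push out)
b2 →I1  (J3: bond 3 brought effort, rest push out)
b0 →J1  (closing 1-jn rule on J2)
b4 →I2  (J1 needs exactly one f-in)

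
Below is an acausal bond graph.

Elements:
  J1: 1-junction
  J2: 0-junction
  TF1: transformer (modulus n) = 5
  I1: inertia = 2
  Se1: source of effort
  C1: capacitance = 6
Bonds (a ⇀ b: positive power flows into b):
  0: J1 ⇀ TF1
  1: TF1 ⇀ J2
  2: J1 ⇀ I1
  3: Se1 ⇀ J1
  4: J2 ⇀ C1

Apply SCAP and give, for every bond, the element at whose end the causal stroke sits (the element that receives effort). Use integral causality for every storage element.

#0 |J1
#1 |TF1
#2 |I1
#3 |J1
#4 |J2

b3 |J1  (Se1: effort source, stroke at far end)
b2 |I1  (I1 integral (f out))
b0 |J1  (J1: bond 2 brought flow, rest push out)
b1 |TF1  (TF1 one-in-one-out from 0)
b4 |J2  (J2 needs exactly one e-in)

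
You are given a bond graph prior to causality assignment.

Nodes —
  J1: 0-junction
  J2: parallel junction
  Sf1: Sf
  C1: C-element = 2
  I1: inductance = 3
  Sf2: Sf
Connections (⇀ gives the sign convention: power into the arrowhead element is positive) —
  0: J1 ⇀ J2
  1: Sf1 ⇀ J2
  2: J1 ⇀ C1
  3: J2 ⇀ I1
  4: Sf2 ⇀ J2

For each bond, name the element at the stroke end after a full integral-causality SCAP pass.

bond 1 stroke→Sf1  (Sf1 (Sf) sets flow on bond)
bond 4 stroke→Sf2  (Sf2: flow source, stroke at near end)
bond 2 stroke→J1  (C1: C, integral causality)
bond 0 stroke→J2  (J1 effort already set via bond 2)
bond 3 stroke→I1  (J2 effort already set via bond 0)

#0 |J2
#1 |Sf1
#2 |J1
#3 |I1
#4 |Sf2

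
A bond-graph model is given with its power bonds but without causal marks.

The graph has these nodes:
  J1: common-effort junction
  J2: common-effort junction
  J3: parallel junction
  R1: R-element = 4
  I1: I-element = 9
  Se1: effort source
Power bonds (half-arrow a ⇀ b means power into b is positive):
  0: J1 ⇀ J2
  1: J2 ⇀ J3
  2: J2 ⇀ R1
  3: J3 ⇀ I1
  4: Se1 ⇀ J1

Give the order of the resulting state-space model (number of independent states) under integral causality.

1  (I1 all integral)

β4 |J1  (source Se1 imposes e)
β0 |J2  (J1: bond 4 brought effort, rest push out)
β1 |J3  (common-e at J2 fixed by 0)
β2 |R1  (J2: bond 0 brought effort, rest push out)
β3 |I1  (0-jn J3 has e-setter on 1)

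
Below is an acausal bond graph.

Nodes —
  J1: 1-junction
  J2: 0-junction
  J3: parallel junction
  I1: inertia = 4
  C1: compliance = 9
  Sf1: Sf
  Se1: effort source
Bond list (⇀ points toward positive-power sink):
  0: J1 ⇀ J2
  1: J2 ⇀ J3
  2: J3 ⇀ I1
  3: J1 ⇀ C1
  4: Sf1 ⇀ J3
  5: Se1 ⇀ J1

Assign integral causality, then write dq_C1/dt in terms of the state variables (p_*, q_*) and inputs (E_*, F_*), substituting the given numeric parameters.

#4 →Sf1  (Sf1: flow source, stroke at near end)
#5 →J1  (Se1 fixes effort; stroke away)
#2 →I1  (I1: I, integral causality)
#1 →J3  (closing 0-jn rule on J3)
#0 →J2  (J2 needs exactly one e-in)
#3 →J1  (common-f at J1 fixed by 0)

dq_C1/dt = -F_Sf1 + p_I1/4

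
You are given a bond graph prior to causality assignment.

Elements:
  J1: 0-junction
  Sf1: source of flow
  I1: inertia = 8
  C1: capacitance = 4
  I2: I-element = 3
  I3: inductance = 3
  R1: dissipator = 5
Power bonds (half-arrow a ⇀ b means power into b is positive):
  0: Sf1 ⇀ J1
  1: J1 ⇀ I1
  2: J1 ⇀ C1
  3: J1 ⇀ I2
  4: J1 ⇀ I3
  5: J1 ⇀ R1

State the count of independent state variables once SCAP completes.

b0 |Sf1  (Sf1 (Sf) sets flow on bond)
b1 |I1  (prefer integral on I1)
b2 |J1  (prefer integral on C1)
b3 |I2  (J1 effort already set via bond 2)
b4 |I3  (common-e at J1 fixed by 2)
b5 |R1  (common-e at J1 fixed by 2)

4  (C1, I1, I2, I3 all integral)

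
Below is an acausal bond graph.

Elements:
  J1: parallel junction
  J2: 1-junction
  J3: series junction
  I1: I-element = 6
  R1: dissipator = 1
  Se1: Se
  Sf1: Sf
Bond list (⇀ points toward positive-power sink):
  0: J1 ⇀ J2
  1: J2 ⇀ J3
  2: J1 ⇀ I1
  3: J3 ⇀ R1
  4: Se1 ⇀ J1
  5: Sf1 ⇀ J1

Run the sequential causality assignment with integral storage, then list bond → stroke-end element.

β4 stroke→J1  (Se1 (Se) sets effort on bond)
β5 stroke→Sf1  (source Sf1 imposes f)
β0 stroke→J2  (0-jn J1 has e-setter on 4)
β2 stroke→I1  (0-jn J1 has e-setter on 4)
β1 stroke→J3  (J2 needs exactly one f-in)
β3 stroke→R1  (J3: last free bond brings flow in)

#0 |J2
#1 |J3
#2 |I1
#3 |R1
#4 |J1
#5 |Sf1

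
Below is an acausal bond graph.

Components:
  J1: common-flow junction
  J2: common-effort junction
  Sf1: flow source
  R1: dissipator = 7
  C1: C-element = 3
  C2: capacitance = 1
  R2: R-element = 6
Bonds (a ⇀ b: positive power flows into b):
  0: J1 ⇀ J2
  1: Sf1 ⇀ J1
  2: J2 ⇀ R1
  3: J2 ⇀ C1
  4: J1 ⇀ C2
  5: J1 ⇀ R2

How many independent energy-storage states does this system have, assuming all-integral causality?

2  (C1, C2 all integral)

β1 →Sf1  (Sf1 (Sf) sets flow on bond)
β0 →J1  (1-jn J1 has f-setter on 1)
β4 →J1  (common-f at J1 fixed by 1)
β5 →J1  (J1: bond 1 brought flow, rest push out)
β3 →J2  (prefer integral on C1)
β2 →R1  (common-e at J2 fixed by 3)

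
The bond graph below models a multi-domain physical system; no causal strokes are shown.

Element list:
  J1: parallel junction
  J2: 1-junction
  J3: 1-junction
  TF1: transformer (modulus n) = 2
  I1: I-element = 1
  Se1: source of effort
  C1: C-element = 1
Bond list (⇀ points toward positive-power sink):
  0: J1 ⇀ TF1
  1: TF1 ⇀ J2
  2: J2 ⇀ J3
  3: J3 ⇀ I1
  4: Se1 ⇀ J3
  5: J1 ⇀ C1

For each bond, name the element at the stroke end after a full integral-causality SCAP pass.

bond 4 →J3  (Se1: effort source, stroke at far end)
bond 3 →I1  (I1: I, integral causality)
bond 2 →J3  (1-jn J3 has f-setter on 3)
bond 1 →J2  (J2: bond 2 brought flow, rest push out)
bond 0 →TF1  (TF1 one-in-one-out from 1)
bond 5 →J1  (J1 needs exactly one e-in)

b0 |TF1
b1 |J2
b2 |J3
b3 |I1
b4 |J3
b5 |J1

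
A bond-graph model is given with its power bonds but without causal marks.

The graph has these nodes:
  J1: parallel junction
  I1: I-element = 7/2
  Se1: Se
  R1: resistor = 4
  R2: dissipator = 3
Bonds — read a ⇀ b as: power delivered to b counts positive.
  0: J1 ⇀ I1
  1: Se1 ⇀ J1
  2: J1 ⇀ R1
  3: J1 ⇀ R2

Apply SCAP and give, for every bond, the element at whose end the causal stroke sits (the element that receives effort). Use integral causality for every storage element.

b1 |J1  (source Se1 imposes e)
b0 |I1  (0-jn J1 has e-setter on 1)
b2 |R1  (J1: bond 1 brought effort, rest push out)
b3 |R2  (J1 effort already set via bond 1)

b0 →I1
b1 →J1
b2 →R1
b3 →R2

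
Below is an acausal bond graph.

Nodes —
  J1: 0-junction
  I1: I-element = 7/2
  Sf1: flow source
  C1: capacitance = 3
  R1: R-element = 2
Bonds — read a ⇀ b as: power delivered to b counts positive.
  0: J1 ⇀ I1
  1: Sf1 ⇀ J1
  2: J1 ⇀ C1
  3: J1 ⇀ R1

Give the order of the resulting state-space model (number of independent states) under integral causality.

β1 →Sf1  (Sf1: flow source, stroke at near end)
β0 →I1  (I1: I, integral causality)
β2 →J1  (C1: C, integral causality)
β3 →R1  (J1: bond 2 brought effort, rest push out)

2  (C1, I1 all integral)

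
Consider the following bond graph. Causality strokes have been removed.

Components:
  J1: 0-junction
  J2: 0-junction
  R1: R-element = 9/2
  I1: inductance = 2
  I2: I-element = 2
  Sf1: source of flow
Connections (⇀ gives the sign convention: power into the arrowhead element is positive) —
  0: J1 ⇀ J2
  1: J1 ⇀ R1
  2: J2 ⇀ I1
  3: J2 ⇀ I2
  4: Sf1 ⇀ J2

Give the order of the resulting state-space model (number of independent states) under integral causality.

bond 4 →Sf1  (source Sf1 imposes f)
bond 2 →I1  (I1 integral (f out))
bond 3 →I2  (I2 outputs flow p/I2)
bond 0 →J2  (only one effort-in slot at J2)
bond 1 →J1  (only one effort-in slot at J1)

2  (I1, I2 all integral)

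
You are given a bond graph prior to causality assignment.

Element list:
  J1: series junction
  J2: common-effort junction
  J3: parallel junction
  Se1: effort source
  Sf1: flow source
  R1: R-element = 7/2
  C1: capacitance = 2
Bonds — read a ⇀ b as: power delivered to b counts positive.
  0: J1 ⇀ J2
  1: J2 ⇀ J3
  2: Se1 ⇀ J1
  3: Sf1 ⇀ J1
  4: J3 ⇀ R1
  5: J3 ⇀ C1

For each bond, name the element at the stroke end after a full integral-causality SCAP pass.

#0 |J1
#1 |J2
#2 |J1
#3 |Sf1
#4 |R1
#5 |J3

β2 stroke at J1  (Se1 (Se) sets effort on bond)
β3 stroke at Sf1  (source Sf1 imposes f)
β0 stroke at J1  (common-f at J1 fixed by 3)
β1 stroke at J2  (only one effort-in slot at J2)
β5 stroke at J3  (C1 integral (e out))
β4 stroke at R1  (J3 effort already set via bond 5)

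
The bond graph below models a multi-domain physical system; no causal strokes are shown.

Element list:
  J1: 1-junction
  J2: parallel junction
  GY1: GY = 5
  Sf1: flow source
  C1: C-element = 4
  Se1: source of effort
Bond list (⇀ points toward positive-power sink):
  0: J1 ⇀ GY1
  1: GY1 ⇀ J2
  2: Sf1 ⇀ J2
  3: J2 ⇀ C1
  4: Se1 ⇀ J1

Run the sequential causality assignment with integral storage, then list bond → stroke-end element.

β2 |Sf1  (source Sf1 imposes f)
β4 |J1  (Se1 (Se) sets effort on bond)
β0 |GY1  (closing 1-jn rule on J1)
β1 |GY1  (GY GY1: same side as bond 0)
β3 |J2  (closing 0-jn rule on J2)

bond 0 stroke→GY1
bond 1 stroke→GY1
bond 2 stroke→Sf1
bond 3 stroke→J2
bond 4 stroke→J1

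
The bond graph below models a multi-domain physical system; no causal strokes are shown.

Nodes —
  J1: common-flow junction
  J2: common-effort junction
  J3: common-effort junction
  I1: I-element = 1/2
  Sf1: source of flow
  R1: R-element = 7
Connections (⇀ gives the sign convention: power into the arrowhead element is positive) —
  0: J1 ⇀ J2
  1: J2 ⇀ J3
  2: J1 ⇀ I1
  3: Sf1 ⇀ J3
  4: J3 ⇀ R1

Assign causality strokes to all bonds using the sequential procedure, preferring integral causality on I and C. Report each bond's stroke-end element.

b0 →J1
b1 →J2
b2 →I1
b3 →Sf1
b4 →J3

#3 stroke at Sf1  (Sf1: flow source, stroke at near end)
#2 stroke at I1  (I1 outputs flow p/I1)
#0 stroke at J1  (common-f at J1 fixed by 2)
#1 stroke at J2  (closing 0-jn rule on J2)
#4 stroke at J3  (J3 needs exactly one e-in)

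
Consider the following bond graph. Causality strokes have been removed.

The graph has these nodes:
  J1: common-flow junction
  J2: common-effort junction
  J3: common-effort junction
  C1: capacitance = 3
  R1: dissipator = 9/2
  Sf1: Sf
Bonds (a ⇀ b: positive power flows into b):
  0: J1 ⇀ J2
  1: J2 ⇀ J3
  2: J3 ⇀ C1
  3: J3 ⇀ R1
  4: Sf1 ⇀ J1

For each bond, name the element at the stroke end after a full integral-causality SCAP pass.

#4 stroke→Sf1  (Sf1 fixes flow; stroke at Sf1)
#0 stroke→J1  (1-jn J1 has f-setter on 4)
#1 stroke→J2  (J2: last free bond brings effort in)
#2 stroke→J3  (C1 outputs effort q/C1)
#3 stroke→R1  (0-jn J3 has e-setter on 2)

#0 stroke at J1
#1 stroke at J2
#2 stroke at J3
#3 stroke at R1
#4 stroke at Sf1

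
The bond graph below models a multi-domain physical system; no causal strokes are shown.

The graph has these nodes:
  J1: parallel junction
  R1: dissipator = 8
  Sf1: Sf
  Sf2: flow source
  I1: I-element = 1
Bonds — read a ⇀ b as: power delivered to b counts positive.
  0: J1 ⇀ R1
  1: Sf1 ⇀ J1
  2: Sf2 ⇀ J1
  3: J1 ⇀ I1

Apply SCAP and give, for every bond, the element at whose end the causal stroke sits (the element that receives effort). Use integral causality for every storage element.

β0 stroke→J1
β1 stroke→Sf1
β2 stroke→Sf2
β3 stroke→I1

β1 stroke at Sf1  (Sf1: flow source, stroke at near end)
β2 stroke at Sf2  (source Sf2 imposes f)
β3 stroke at I1  (I1 outputs flow p/I1)
β0 stroke at J1  (J1: last free bond brings effort in)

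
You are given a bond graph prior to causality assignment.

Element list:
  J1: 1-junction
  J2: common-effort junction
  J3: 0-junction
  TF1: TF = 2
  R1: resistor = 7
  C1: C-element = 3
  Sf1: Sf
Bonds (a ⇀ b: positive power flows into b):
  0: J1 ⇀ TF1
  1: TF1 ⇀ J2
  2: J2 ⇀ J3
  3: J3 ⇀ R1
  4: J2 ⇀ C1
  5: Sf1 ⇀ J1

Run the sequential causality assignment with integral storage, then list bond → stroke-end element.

b5 →Sf1  (Sf1: flow source, stroke at near end)
b0 →J1  (J1: bond 5 brought flow, rest push out)
b1 →TF1  (TF TF1: opposite of bond 0)
b4 →J2  (C1: C, integral causality)
b2 →J3  (common-e at J2 fixed by 4)
b3 →R1  (0-jn J3 has e-setter on 2)

β0 →J1
β1 →TF1
β2 →J3
β3 →R1
β4 →J2
β5 →Sf1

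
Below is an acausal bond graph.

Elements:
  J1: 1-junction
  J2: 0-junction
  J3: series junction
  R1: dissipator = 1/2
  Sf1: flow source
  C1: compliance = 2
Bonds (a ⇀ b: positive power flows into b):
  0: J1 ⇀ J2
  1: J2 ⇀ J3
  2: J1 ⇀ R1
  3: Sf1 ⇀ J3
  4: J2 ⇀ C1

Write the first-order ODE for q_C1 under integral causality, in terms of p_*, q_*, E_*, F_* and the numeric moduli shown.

#3 →Sf1  (Sf1 (Sf) sets flow on bond)
#1 →J3  (common-f at J3 fixed by 3)
#4 →J2  (prefer integral on C1)
#0 →J1  (J2: bond 4 brought effort, rest push out)
#2 →R1  (J1: last free bond brings flow in)

dq_C1/dt = -F_Sf1 - q_C1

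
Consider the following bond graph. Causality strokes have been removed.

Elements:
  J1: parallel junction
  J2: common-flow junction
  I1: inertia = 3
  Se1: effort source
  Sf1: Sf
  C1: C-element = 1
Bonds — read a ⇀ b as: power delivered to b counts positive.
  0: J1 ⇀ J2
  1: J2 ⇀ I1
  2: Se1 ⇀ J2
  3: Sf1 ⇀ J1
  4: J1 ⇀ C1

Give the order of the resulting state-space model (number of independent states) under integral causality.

β2 →J2  (Se1: effort source, stroke at far end)
β3 →Sf1  (Sf1 fixes flow; stroke at Sf1)
β1 →I1  (prefer integral on I1)
β0 →J2  (J2 flow already set via bond 1)
β4 →J1  (only one effort-in slot at J1)

2  (C1, I1 all integral)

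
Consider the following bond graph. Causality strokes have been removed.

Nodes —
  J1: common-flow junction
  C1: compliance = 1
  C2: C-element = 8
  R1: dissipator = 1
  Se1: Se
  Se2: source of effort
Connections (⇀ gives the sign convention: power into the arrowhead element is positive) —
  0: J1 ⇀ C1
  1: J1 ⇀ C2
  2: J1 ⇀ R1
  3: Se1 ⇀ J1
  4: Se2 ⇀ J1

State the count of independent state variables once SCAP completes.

2  (C1, C2 all integral)

b3 stroke→J1  (Se1: effort source, stroke at far end)
b4 stroke→J1  (Se2: effort source, stroke at far end)
b0 stroke→J1  (prefer integral on C1)
b1 stroke→J1  (prefer integral on C2)
b2 stroke→R1  (only one flow-in slot at J1)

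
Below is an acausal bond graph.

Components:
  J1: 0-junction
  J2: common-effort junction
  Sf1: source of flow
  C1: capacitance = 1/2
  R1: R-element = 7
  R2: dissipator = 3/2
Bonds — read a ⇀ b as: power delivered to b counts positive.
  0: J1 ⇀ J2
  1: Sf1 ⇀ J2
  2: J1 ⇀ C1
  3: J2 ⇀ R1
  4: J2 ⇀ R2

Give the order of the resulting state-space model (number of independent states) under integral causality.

1  (C1 all integral)

b1 stroke at Sf1  (source Sf1 imposes f)
b2 stroke at J1  (C1 integral (e out))
b0 stroke at J2  (J1: bond 2 brought effort, rest push out)
b3 stroke at R1  (J2: bond 0 brought effort, rest push out)
b4 stroke at R2  (J2 effort already set via bond 0)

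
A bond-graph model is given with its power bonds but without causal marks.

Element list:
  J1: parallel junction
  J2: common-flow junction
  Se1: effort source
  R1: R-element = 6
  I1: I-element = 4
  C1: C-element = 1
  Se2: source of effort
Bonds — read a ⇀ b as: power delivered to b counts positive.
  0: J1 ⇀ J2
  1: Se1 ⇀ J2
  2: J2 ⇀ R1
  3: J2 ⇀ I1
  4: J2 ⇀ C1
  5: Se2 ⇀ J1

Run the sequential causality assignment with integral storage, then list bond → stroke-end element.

#0 →J2
#1 →J2
#2 →J2
#3 →I1
#4 →J2
#5 →J1

bond 1 →J2  (source Se1 imposes e)
bond 5 →J1  (source Se2 imposes e)
bond 0 →J2  (0-jn J1 has e-setter on 5)
bond 3 →I1  (I1 integral (f out))
bond 2 →J2  (J2 flow already set via bond 3)
bond 4 →J2  (1-jn J2 has f-setter on 3)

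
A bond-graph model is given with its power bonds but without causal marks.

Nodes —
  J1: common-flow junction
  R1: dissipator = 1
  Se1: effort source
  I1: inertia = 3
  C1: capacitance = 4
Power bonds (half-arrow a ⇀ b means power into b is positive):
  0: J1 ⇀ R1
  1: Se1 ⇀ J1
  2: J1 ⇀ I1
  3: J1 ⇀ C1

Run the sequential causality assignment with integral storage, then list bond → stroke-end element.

#0 |J1
#1 |J1
#2 |I1
#3 |J1

b1 →J1  (source Se1 imposes e)
b2 →I1  (prefer integral on I1)
b0 →J1  (1-jn J1 has f-setter on 2)
b3 →J1  (1-jn J1 has f-setter on 2)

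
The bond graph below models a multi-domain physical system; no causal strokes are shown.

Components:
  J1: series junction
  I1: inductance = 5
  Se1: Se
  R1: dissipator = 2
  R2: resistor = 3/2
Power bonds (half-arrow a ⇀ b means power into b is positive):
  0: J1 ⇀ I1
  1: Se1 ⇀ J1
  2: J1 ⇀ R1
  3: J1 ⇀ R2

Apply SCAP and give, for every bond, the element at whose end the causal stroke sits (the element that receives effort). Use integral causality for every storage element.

#1 →J1  (Se1 fixes effort; stroke away)
#0 →I1  (prefer integral on I1)
#2 →J1  (J1: bond 0 brought flow, rest push out)
#3 →J1  (common-f at J1 fixed by 0)

β0 |I1
β1 |J1
β2 |J1
β3 |J1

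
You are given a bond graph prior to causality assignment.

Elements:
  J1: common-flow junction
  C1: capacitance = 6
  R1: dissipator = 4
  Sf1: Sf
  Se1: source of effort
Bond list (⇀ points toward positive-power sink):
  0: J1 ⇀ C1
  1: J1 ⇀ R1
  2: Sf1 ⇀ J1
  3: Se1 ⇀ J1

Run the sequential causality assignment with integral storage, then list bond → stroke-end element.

bond 0 |J1
bond 1 |J1
bond 2 |Sf1
bond 3 |J1

b2 stroke at Sf1  (Sf1: flow source, stroke at near end)
b3 stroke at J1  (Se1: effort source, stroke at far end)
b0 stroke at J1  (J1: bond 2 brought flow, rest push out)
b1 stroke at J1  (J1: bond 2 brought flow, rest push out)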